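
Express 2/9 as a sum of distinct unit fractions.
1/5 + 1/45

Greedy algorithm:
2/9: ceiling(9/2) = 5, use 1/5
1/45: ceiling(45/1) = 45, use 1/45
Result: 2/9 = 1/5 + 1/45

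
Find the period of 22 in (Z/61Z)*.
15

61 is prime, so ord(22) divides φ(61) = 60.
Divisors of 60: 1, 2, 3, 4, 5, 6, 10, 12, 15, 20, 30, 60.
Repeated squaring: 22^1 ≡ 22, 22^2 ≡ 57, 22^4 ≡ 16, 22^8 ≡ 12, 22^16 ≡ 22, 22^32 ≡ 57 (mod 61).
Test 22^d mod 61 for each divisor d in increasing order:
22^1 ≡ 22
22^2 ≡ 57
22^3 = 22^2·22^1 ≡ 34
22^4 ≡ 16
22^5 = 22^4·22^1 ≡ 47
22^6 = 22^4·22^2 ≡ 58
22^10 = 22^8·22^2 ≡ 13
22^12 = 22^8·22^4 ≡ 9
22^15 = 22^8·22^4·22^2·22^1 ≡ 1  ← first divisor giving 1
The order is 15.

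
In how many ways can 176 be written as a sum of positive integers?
476715857290

p(n) counts ways to write n as a sum of positive integers (order ignored).
Euler's pentagonal recurrence: p(k) = p(k-1) + p(k-2) - p(k-5) - p(k-7) + p(k-12) + p(k-15) - ... (offsets j(3j∓1)/2, signs ++--, p(0)=1, p(<0)=0).
DP table for k = 0..175: p(0)=1, p(1)=1, p(2)=2, p(3)=3, p(4)=5, p(5)=7, p(6)=11, p(7)=15, p(8)=22, p(9)=30, p(10)=42, p(11)=56, p(12)=77, p(13)=101, p(14)=135, p(15)=176, p(16)=231, p(17)=297, p(18)=385, p(19)=490, p(20)=627, p(21)=792, p(22)=1002, p(23)=1255, p(24)=1575, p(25)=1958, p(26)=2436, p(27)=3010, p(28)=3718, p(29)=4565, p(30)=5604, p(31)=6842, p(32)=8349, p(33)=10143, p(34)=12310, p(35)=14883, p(36)=17977, p(37)=21637, p(38)=26015, p(39)=31185, p(40)=37338, p(41)=44583, p(42)=53174, p(43)=63261, p(44)=75175, p(45)=89134, p(46)=105558, p(47)=124754, p(48)=147273, p(49)=173525, p(50)=204226, p(51)=239943, p(52)=281589, p(53)=329931, p(54)=386155, p(55)=451276, p(56)=526823, p(57)=614154, p(58)=715220, p(59)=831820, p(60)=966467, p(61)=1121505, p(62)=1300156, p(63)=1505499, p(64)=1741630, p(65)=2012558, p(66)=2323520, p(67)=2679689, p(68)=3087735, p(69)=3554345, p(70)=4087968, p(71)=4697205, p(72)=5392783, p(73)=6185689, p(74)=7089500, p(75)=8118264, p(76)=9289091, p(77)=10619863, p(78)=12132164, p(79)=13848650, p(80)=15796476, p(81)=18004327, p(82)=20506255, p(83)=23338469, p(84)=26543660, p(85)=30167357, p(86)=34262962, p(87)=38887673, p(88)=44108109, p(89)=49995925, p(90)=56634173, p(91)=64112359, p(92)=72533807, p(93)=82010177, p(94)=92669720, p(95)=104651419, p(96)=118114304, p(97)=133230930, p(98)=150198136, p(99)=169229875, p(100)=190569292, p(101)=214481126, p(102)=241265379, p(103)=271248950, p(104)=304801365, p(105)=342325709, p(106)=384276336, p(107)=431149389, p(108)=483502844, p(109)=541946240, p(110)=607163746, p(111)=679903203, p(112)=761002156, p(113)=851376628, p(114)=952050665, p(115)=1064144451, p(116)=1188908248, p(117)=1327710076, p(118)=1482074143, p(119)=1653668665, p(120)=1844349560, p(121)=2056148051, p(122)=2291320912, p(123)=2552338241, p(124)=2841940500, p(125)=3163127352, p(126)=3519222692, p(127)=3913864295, p(128)=4351078600, p(129)=4835271870, p(130)=5371315400, p(131)=5964539504, p(132)=6620830889, p(133)=7346629512, p(134)=8149040695, p(135)=9035836076, p(136)=10015581680, p(137)=11097645016, p(138)=12292341831, p(139)=13610949895, p(140)=15065878135, p(141)=16670689208, p(142)=18440293320, p(143)=20390982757, p(144)=22540654445, p(145)=24908858009, p(146)=27517052599, p(147)=30388671978, p(148)=33549419497, p(149)=37027355200, p(150)=40853235313, p(151)=45060624582, p(152)=49686288421, p(153)=54770336324, p(154)=60356673280, p(155)=66493182097, p(156)=73232243759, p(157)=80630964769, p(158)=88751778802, p(159)=97662728555, p(160)=107438159466, p(161)=118159068427, p(162)=129913904637, p(163)=142798995930, p(164)=156919475295, p(165)=172389800255, p(166)=189334822579, p(167)=207890420102, p(168)=228204732751, p(169)=250438925115, p(170)=274768617130, p(171)=301384802048, p(172)=330495499613, p(173)=362326859895, p(174)=397125074750, p(175)=435157697830.
Final step: p(176) = p(175) + p(174) - p(171) - p(169) + p(164) + p(161) - p(154) - p(150) + p(141) + p(136) - p(125) - p(119) + p(106) + p(99) - p(84) - p(76) + p(59) + p(50) - p(31) - p(21) + p(0)
= 435157697830 + 397125074750 - 301384802048 - 250438925115 + 156919475295 + 118159068427 - 60356673280 - 40853235313 + 16670689208 + 10015581680 - 3163127352 - 1653668665 + 384276336 + 169229875 - 26543660 - 9289091 + 831820 + 204226 - 6842 - 792 + 1
= 476715857290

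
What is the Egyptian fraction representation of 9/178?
1/20 + 1/1780

Greedy algorithm:
9/178: ceiling(178/9) = 20, use 1/20
1/1780: ceiling(1780/1) = 1780, use 1/1780
Result: 9/178 = 1/20 + 1/1780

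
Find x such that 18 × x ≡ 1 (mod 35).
2

gcd(18, 35) = 1, so the inverse exists.
Extended Euclidean algorithm on (35, 18):
35 = 1 × 18 + 17  ⟹  17 = (1)·35 + (-1)·18
18 = 1 × 17 + 1  ⟹  1 = (-1)·35 + (2)·18
So (2)·18 ≡ 1 (mod 35), i.e. 18^(-1) ≡ 2 (mod 35).
Check: 18 × 2 = 36 ≡ 1 (mod 35)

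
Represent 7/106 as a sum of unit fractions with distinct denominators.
1/16 + 1/283 + 1/239984

Greedy algorithm:
7/106: ceiling(106/7) = 16, use 1/16
3/848: ceiling(848/3) = 283, use 1/283
1/239984: ceiling(239984/1) = 239984, use 1/239984
Result: 7/106 = 1/16 + 1/283 + 1/239984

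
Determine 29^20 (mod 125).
26

Repeated squaring. Binary of 20 = 10100.
29^1 ≡ 29 (mod 125); 29^2 ≡ 91 (mod 125); 29^4 ≡ 31 (mod 125); 29^8 ≡ 86 (mod 125); 29^16 ≡ 21 (mod 125)
29^20 = 29^4 × 29^16 ≡ 26 (mod 125)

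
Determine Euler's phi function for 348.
112

348 = 2^2 × 3 × 29
φ(n) = n × ∏(1 - 1/p) for each prime p dividing n
φ(348) = 348 × (1 - 1/2) × (1 - 1/3) × (1 - 1/29) = 112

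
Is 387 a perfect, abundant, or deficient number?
deficient

Proper divisors of 387: sum = 1 + 3 + 9 + 43 + 129 = 185
Since 185 < 387, 387 is deficient.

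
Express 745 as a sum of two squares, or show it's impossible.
4² + 27² (a=4, b=27)

Factorization: 745 = 5 × 149
By Fermat: n is sum of two squares iff every prime p ≡ 3 (mod 4) appears to even power.
All primes ≡ 3 (mod 4) appear to even power.
Search a = 0, 1, 2, … for 745 - a² a perfect square: first hit at a = 4: 745 - 16 = 729 = 27².
745 = 4² + 27² = 16 + 729 ✓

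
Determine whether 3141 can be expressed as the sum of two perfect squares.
15² + 54² (a=15, b=54)

Factorization: 3141 = 3^2 × 349
By Fermat: n is sum of two squares iff every prime p ≡ 3 (mod 4) appears to even power.
All primes ≡ 3 (mod 4) appear to even power.
Search a = 0, 1, 2, … for 3141 - a² a perfect square: first hit at a = 15: 3141 - 225 = 2916 = 54².
3141 = 15² + 54² = 225 + 2916 ✓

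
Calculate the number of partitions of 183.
896684817527

p(n) counts ways to write n as a sum of positive integers (order ignored).
Euler's pentagonal recurrence: p(k) = p(k-1) + p(k-2) - p(k-5) - p(k-7) + p(k-12) + p(k-15) - ... (offsets j(3j∓1)/2, signs ++--, p(0)=1, p(<0)=0).
DP table for k = 0..182: p(0)=1, p(1)=1, p(2)=2, p(3)=3, p(4)=5, p(5)=7, p(6)=11, p(7)=15, p(8)=22, p(9)=30, p(10)=42, p(11)=56, p(12)=77, p(13)=101, p(14)=135, p(15)=176, p(16)=231, p(17)=297, p(18)=385, p(19)=490, p(20)=627, p(21)=792, p(22)=1002, p(23)=1255, p(24)=1575, p(25)=1958, p(26)=2436, p(27)=3010, p(28)=3718, p(29)=4565, p(30)=5604, p(31)=6842, p(32)=8349, p(33)=10143, p(34)=12310, p(35)=14883, p(36)=17977, p(37)=21637, p(38)=26015, p(39)=31185, p(40)=37338, p(41)=44583, p(42)=53174, p(43)=63261, p(44)=75175, p(45)=89134, p(46)=105558, p(47)=124754, p(48)=147273, p(49)=173525, p(50)=204226, p(51)=239943, p(52)=281589, p(53)=329931, p(54)=386155, p(55)=451276, p(56)=526823, p(57)=614154, p(58)=715220, p(59)=831820, p(60)=966467, p(61)=1121505, p(62)=1300156, p(63)=1505499, p(64)=1741630, p(65)=2012558, p(66)=2323520, p(67)=2679689, p(68)=3087735, p(69)=3554345, p(70)=4087968, p(71)=4697205, p(72)=5392783, p(73)=6185689, p(74)=7089500, p(75)=8118264, p(76)=9289091, p(77)=10619863, p(78)=12132164, p(79)=13848650, p(80)=15796476, p(81)=18004327, p(82)=20506255, p(83)=23338469, p(84)=26543660, p(85)=30167357, p(86)=34262962, p(87)=38887673, p(88)=44108109, p(89)=49995925, p(90)=56634173, p(91)=64112359, p(92)=72533807, p(93)=82010177, p(94)=92669720, p(95)=104651419, p(96)=118114304, p(97)=133230930, p(98)=150198136, p(99)=169229875, p(100)=190569292, p(101)=214481126, p(102)=241265379, p(103)=271248950, p(104)=304801365, p(105)=342325709, p(106)=384276336, p(107)=431149389, p(108)=483502844, p(109)=541946240, p(110)=607163746, p(111)=679903203, p(112)=761002156, p(113)=851376628, p(114)=952050665, p(115)=1064144451, p(116)=1188908248, p(117)=1327710076, p(118)=1482074143, p(119)=1653668665, p(120)=1844349560, p(121)=2056148051, p(122)=2291320912, p(123)=2552338241, p(124)=2841940500, p(125)=3163127352, p(126)=3519222692, p(127)=3913864295, p(128)=4351078600, p(129)=4835271870, p(130)=5371315400, p(131)=5964539504, p(132)=6620830889, p(133)=7346629512, p(134)=8149040695, p(135)=9035836076, p(136)=10015581680, p(137)=11097645016, p(138)=12292341831, p(139)=13610949895, p(140)=15065878135, p(141)=16670689208, p(142)=18440293320, p(143)=20390982757, p(144)=22540654445, p(145)=24908858009, p(146)=27517052599, p(147)=30388671978, p(148)=33549419497, p(149)=37027355200, p(150)=40853235313, p(151)=45060624582, p(152)=49686288421, p(153)=54770336324, p(154)=60356673280, p(155)=66493182097, p(156)=73232243759, p(157)=80630964769, p(158)=88751778802, p(159)=97662728555, p(160)=107438159466, p(161)=118159068427, p(162)=129913904637, p(163)=142798995930, p(164)=156919475295, p(165)=172389800255, p(166)=189334822579, p(167)=207890420102, p(168)=228204732751, p(169)=250438925115, p(170)=274768617130, p(171)=301384802048, p(172)=330495499613, p(173)=362326859895, p(174)=397125074750, p(175)=435157697830, p(176)=476715857290, p(177)=522115831195, p(178)=571701605655, p(179)=625846753120, p(180)=684957390936, p(181)=749474411781, p(182)=819876908323.
Final step: p(183) = p(182) + p(181) - p(178) - p(176) + p(171) + p(168) - p(161) - p(157) + p(148) + p(143) - p(132) - p(126) + p(113) + p(106) - p(91) - p(83) + p(66) + p(57) - p(38) - p(28) + p(7)
= 819876908323 + 749474411781 - 571701605655 - 476715857290 + 301384802048 + 228204732751 - 118159068427 - 80630964769 + 33549419497 + 20390982757 - 6620830889 - 3519222692 + 851376628 + 384276336 - 64112359 - 23338469 + 2323520 + 614154 - 26015 - 3718 + 15
= 896684817527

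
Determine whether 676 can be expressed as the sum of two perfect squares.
0² + 26² (a=0, b=26)

Factorization: 676 = 2^2 × 13^2
By Fermat: n is sum of two squares iff every prime p ≡ 3 (mod 4) appears to even power.
All primes ≡ 3 (mod 4) appear to even power.
Search a = 0, 1, 2, … for 676 - a² a perfect square: first hit at a = 0: 676 - 0 = 676 = 26².
676 = 0² + 26² = 0 + 676 ✓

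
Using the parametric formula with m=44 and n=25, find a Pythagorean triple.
(1311, 2200, 2561)

Euclid's formula: a = m² - n², b = 2mn, c = m² + n²
m = 44, n = 25
a = 44² - 25² = 1936 - 625 = 1311
b = 2 × 44 × 25 = 2200
c = 44² + 25² = 1936 + 625 = 2561
Verification: 1311² + 2200² = 1718721 + 4840000 = 6558721 = 2561² ✓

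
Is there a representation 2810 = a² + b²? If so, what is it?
1² + 53² (a=1, b=53)

Factorization: 2810 = 2 × 5 × 281
By Fermat: n is sum of two squares iff every prime p ≡ 3 (mod 4) appears to even power.
All primes ≡ 3 (mod 4) appear to even power.
Search a = 0, 1, 2, … for 2810 - a² a perfect square: first hit at a = 1: 2810 - 1 = 2809 = 53².
2810 = 1² + 53² = 1 + 2809 ✓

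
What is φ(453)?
300

453 = 3 × 151
φ(n) = n × ∏(1 - 1/p) for each prime p dividing n
φ(453) = 453 × (1 - 1/3) × (1 - 1/151) = 300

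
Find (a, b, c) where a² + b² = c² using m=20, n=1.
(399, 40, 401)

Euclid's formula: a = m² - n², b = 2mn, c = m² + n²
m = 20, n = 1
a = 20² - 1² = 400 - 1 = 399
b = 2 × 20 × 1 = 40
c = 20² + 1² = 400 + 1 = 401
Verification: 399² + 40² = 159201 + 1600 = 160801 = 401² ✓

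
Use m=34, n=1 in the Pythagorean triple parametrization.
(1155, 68, 1157)

Euclid's formula: a = m² - n², b = 2mn, c = m² + n²
m = 34, n = 1
a = 34² - 1² = 1156 - 1 = 1155
b = 2 × 34 × 1 = 68
c = 34² + 1² = 1156 + 1 = 1157
Verification: 1155² + 68² = 1334025 + 4624 = 1338649 = 1157² ✓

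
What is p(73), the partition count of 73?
6185689

p(n) counts ways to write n as a sum of positive integers (order ignored).
Euler's pentagonal recurrence: p(k) = p(k-1) + p(k-2) - p(k-5) - p(k-7) + p(k-12) + p(k-15) - ... (offsets j(3j∓1)/2, signs ++--, p(0)=1, p(<0)=0).
DP table for k = 0..72: p(0)=1, p(1)=1, p(2)=2, p(3)=3, p(4)=5, p(5)=7, p(6)=11, p(7)=15, p(8)=22, p(9)=30, p(10)=42, p(11)=56, p(12)=77, p(13)=101, p(14)=135, p(15)=176, p(16)=231, p(17)=297, p(18)=385, p(19)=490, p(20)=627, p(21)=792, p(22)=1002, p(23)=1255, p(24)=1575, p(25)=1958, p(26)=2436, p(27)=3010, p(28)=3718, p(29)=4565, p(30)=5604, p(31)=6842, p(32)=8349, p(33)=10143, p(34)=12310, p(35)=14883, p(36)=17977, p(37)=21637, p(38)=26015, p(39)=31185, p(40)=37338, p(41)=44583, p(42)=53174, p(43)=63261, p(44)=75175, p(45)=89134, p(46)=105558, p(47)=124754, p(48)=147273, p(49)=173525, p(50)=204226, p(51)=239943, p(52)=281589, p(53)=329931, p(54)=386155, p(55)=451276, p(56)=526823, p(57)=614154, p(58)=715220, p(59)=831820, p(60)=966467, p(61)=1121505, p(62)=1300156, p(63)=1505499, p(64)=1741630, p(65)=2012558, p(66)=2323520, p(67)=2679689, p(68)=3087735, p(69)=3554345, p(70)=4087968, p(71)=4697205, p(72)=5392783.
Final step: p(73) = p(72) + p(71) - p(68) - p(66) + p(61) + p(58) - p(51) - p(47) + p(38) + p(33) - p(22) - p(16) + p(3)
= 5392783 + 4697205 - 3087735 - 2323520 + 1121505 + 715220 - 239943 - 124754 + 26015 + 10143 - 1002 - 231 + 3
= 6185689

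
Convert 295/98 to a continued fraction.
[3; 98]

Euclidean algorithm steps:
295 = 3 × 98 + 1
98 = 98 × 1 + 0
Continued fraction: [3; 98]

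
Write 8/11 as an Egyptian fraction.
1/2 + 1/5 + 1/37 + 1/4070

Greedy algorithm:
8/11: ceiling(11/8) = 2, use 1/2
5/22: ceiling(22/5) = 5, use 1/5
3/110: ceiling(110/3) = 37, use 1/37
1/4070: ceiling(4070/1) = 4070, use 1/4070
Result: 8/11 = 1/2 + 1/5 + 1/37 + 1/4070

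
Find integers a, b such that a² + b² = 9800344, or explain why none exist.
Not possible

Factorization: 9800344 = 2^3 × 107^3
By Fermat: n is sum of two squares iff every prime p ≡ 3 (mod 4) appears to even power.
Prime(s) ≡ 3 (mod 4) with odd exponent: [(107, 3)]
Therefore 9800344 cannot be expressed as a² + b².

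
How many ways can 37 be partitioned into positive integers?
21637

p(n) counts ways to write n as a sum of positive integers (order ignored).
Euler's pentagonal recurrence: p(k) = p(k-1) + p(k-2) - p(k-5) - p(k-7) + p(k-12) + p(k-15) - ... (offsets j(3j∓1)/2, signs ++--, p(0)=1, p(<0)=0).
DP table for k = 0..36: p(0)=1, p(1)=1, p(2)=2, p(3)=3, p(4)=5, p(5)=7, p(6)=11, p(7)=15, p(8)=22, p(9)=30, p(10)=42, p(11)=56, p(12)=77, p(13)=101, p(14)=135, p(15)=176, p(16)=231, p(17)=297, p(18)=385, p(19)=490, p(20)=627, p(21)=792, p(22)=1002, p(23)=1255, p(24)=1575, p(25)=1958, p(26)=2436, p(27)=3010, p(28)=3718, p(29)=4565, p(30)=5604, p(31)=6842, p(32)=8349, p(33)=10143, p(34)=12310, p(35)=14883, p(36)=17977.
Final step: p(37) = p(36) + p(35) - p(32) - p(30) + p(25) + p(22) - p(15) - p(11) + p(2)
= 17977 + 14883 - 8349 - 5604 + 1958 + 1002 - 176 - 56 + 2
= 21637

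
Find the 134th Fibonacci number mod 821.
193

Matrix identity: Q^n = [[F_(n+1), F_n], [F_n, F_(n-1)]] with Q = [[1,1],[1,0]].
n = 134 = 10000110₂. Square-and-multiply, entries mod 821:
Q^1 = [[1,1],[1,0]]
Q^2 = (Q^1)² = [[2,1],[1,1]]
Q^4 = (Q^2)² = [[5,3],[3,2]]
Q^8 = (Q^4)² = [[34,21],[21,13]]
Q^16 = (Q^8)² = [[776,166],[166,610]]
Q^33 = (Q^16)²·Q = [[221,25],[25,196]]
Q^67 = (Q^33)²·Q = [[779,206],[206,573]]
Q^134 = (Q^67)² = [[687,193],[193,494]]
F_134 mod 821 = Q^134[0][1] = 193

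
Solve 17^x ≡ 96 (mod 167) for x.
40

Baby-step giant-step with step n = ⌈√167⌉ = 13.
Baby steps 17^j mod 167 (j:value) for j=0..12: 0:1, 1:17, 2:122, 3:70, 4:21, 5:23, 6:57, 7:134, 8:107, 9:149, 10:28, 11:142, 12:76.
Giant-step multiplier: 17^(-13) ≡ 17^(166-13) = 17^153 ≡ 148 (mod 167).
Giant steps γ_i = 96·148^i mod 167: γ_0=96, γ_1=13, γ_2=87, γ_3=17 (in table at j=1).
x = i·n + j = 3·13 + 1 = 40.
Check: 17^40 ≡ 96 (mod 167).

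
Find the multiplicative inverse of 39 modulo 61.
36

gcd(39, 61) = 1, so the inverse exists.
Extended Euclidean algorithm on (61, 39):
61 = 1 × 39 + 22  ⟹  22 = (1)·61 + (-1)·39
39 = 1 × 22 + 17  ⟹  17 = (-1)·61 + (2)·39
22 = 1 × 17 + 5  ⟹  5 = (2)·61 + (-3)·39
17 = 3 × 5 + 2  ⟹  2 = (-7)·61 + (11)·39
5 = 2 × 2 + 1  ⟹  1 = (16)·61 + (-25)·39
So (-25)·39 ≡ 1 (mod 61), i.e. 39^(-1) ≡ -25 ≡ 36 (mod 61).
Check: 39 × 36 = 1404 ≡ 1 (mod 61)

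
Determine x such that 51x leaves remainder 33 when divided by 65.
x ≡ 58 (mod 65)

gcd(51, 65) = 1, which divides 33, so solutions exist.
Find 51^(-1) mod 65 by the extended Euclidean algorithm:
65 = 1 × 51 + 14  ⟹  14 = (1)·65 + (-1)·51
51 = 3 × 14 + 9  ⟹  9 = (-3)·65 + (4)·51
14 = 1 × 9 + 5  ⟹  5 = (4)·65 + (-5)·51
9 = 1 × 5 + 4  ⟹  4 = (-7)·65 + (9)·51
5 = 1 × 4 + 1  ⟹  1 = (11)·65 + (-14)·51
So (-14)·51 ≡ 1 (mod 65), i.e. 51^(-1) ≡ -14 ≡ 51 (mod 65).
x ≡ 51 × 33 = 1683 ≡ 58 (mod 65).
Check: 51 × 58 = 2958 ≡ 33 (mod 65).
Unique solution: x ≡ 58 (mod 65)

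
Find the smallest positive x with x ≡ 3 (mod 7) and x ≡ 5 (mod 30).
185

Using Chinese Remainder Theorem:
M = 7 × 30 = 210
M1 = 30, M2 = 7
y1 = 30^(-1) mod 7 = 4
y2 = 7^(-1) mod 30 = 13
x = (3×30×4 + 5×7×13) mod 210 = 185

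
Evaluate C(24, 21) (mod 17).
1

Using Lucas' theorem:
Write n=24 and k=21 in base 17:
n in base 17: [1, 7]
k in base 17: [1, 4]
C(24,21) mod 17 = ∏ C(n_i, k_i) mod 17
Digit binomials (mod 17): C(1,1) = 1; C(7,4) = 35 ≡ 1
Product: 1 × 1 = 1 ≡ 1 (mod 17)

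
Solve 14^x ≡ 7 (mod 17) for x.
3

Baby-step giant-step with step n = ⌈√17⌉ = 5.
Baby steps 14^j mod 17 (j:value) for j=0..4: 0:1, 1:14, 2:9, 3:7, 4:13.
h = 7 is already in the table at j=3, so x = 3.
Check: 14^3 ≡ 7 (mod 17).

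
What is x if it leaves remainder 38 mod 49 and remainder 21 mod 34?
871

Using Chinese Remainder Theorem:
M = 49 × 34 = 1666
M1 = 34, M2 = 49
y1 = 34^(-1) mod 49 = 13
y2 = 49^(-1) mod 34 = 25
x = (38×34×13 + 21×49×25) mod 1666 = 871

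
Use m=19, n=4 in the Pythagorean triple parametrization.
(345, 152, 377)

Euclid's formula: a = m² - n², b = 2mn, c = m² + n²
m = 19, n = 4
a = 19² - 4² = 361 - 16 = 345
b = 2 × 19 × 4 = 152
c = 19² + 4² = 361 + 16 = 377
Verification: 345² + 152² = 119025 + 23104 = 142129 = 377² ✓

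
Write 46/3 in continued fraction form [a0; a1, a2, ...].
[15; 3]

Euclidean algorithm steps:
46 = 15 × 3 + 1
3 = 3 × 1 + 0
Continued fraction: [15; 3]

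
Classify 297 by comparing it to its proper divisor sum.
deficient

Proper divisors of 297: sum = 1 + 3 + 9 + 11 + 27 + 33 + 99 = 183
Since 183 < 297, 297 is deficient.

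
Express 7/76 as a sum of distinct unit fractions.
1/11 + 1/836

Greedy algorithm:
7/76: ceiling(76/7) = 11, use 1/11
1/836: ceiling(836/1) = 836, use 1/836
Result: 7/76 = 1/11 + 1/836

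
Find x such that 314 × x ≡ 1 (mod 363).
200

gcd(314, 363) = 1, so the inverse exists.
Extended Euclidean algorithm on (363, 314):
363 = 1 × 314 + 49  ⟹  49 = (1)·363 + (-1)·314
314 = 6 × 49 + 20  ⟹  20 = (-6)·363 + (7)·314
49 = 2 × 20 + 9  ⟹  9 = (13)·363 + (-15)·314
20 = 2 × 9 + 2  ⟹  2 = (-32)·363 + (37)·314
9 = 4 × 2 + 1  ⟹  1 = (141)·363 + (-163)·314
So (-163)·314 ≡ 1 (mod 363), i.e. 314^(-1) ≡ -163 ≡ 200 (mod 363).
Check: 314 × 200 = 62800 ≡ 1 (mod 363)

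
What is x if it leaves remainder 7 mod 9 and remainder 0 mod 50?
250

Using Chinese Remainder Theorem:
M = 9 × 50 = 450
M1 = 50, M2 = 9
y1 = 50^(-1) mod 9 = 2
y2 = 9^(-1) mod 50 = 39
x = (7×50×2 + 0×9×39) mod 450 = 250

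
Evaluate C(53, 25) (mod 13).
0

Using Lucas' theorem:
Write n=53 and k=25 in base 13:
n in base 13: [4, 1]
k in base 13: [1, 12]
C(53,25) mod 13 = ∏ C(n_i, k_i) mod 13
Digit binomials (mod 13): C(4,1) = 4; C(1,12) = 0 (k_i > n_i)
Product: 4 × 0 = 0 ≡ 0 (mod 13)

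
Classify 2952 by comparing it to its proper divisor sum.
abundant

Proper divisors of 2952: sum = 1 + 2 + 3 + 4 + 6 + 8 + 9 + 12 + ... + 492 + 738 + 984 + 1476 (23 divisors) = 5238
Since 5238 > 2952, 2952 is abundant.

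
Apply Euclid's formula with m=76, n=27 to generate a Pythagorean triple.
(5047, 4104, 6505)

Euclid's formula: a = m² - n², b = 2mn, c = m² + n²
m = 76, n = 27
a = 76² - 27² = 5776 - 729 = 5047
b = 2 × 76 × 27 = 4104
c = 76² + 27² = 5776 + 729 = 6505
Verification: 5047² + 4104² = 25472209 + 16842816 = 42315025 = 6505² ✓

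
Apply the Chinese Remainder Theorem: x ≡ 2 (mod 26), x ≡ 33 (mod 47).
80

Using Chinese Remainder Theorem:
M = 26 × 47 = 1222
M1 = 47, M2 = 26
y1 = 47^(-1) mod 26 = 5
y2 = 26^(-1) mod 47 = 38
x = (2×47×5 + 33×26×38) mod 1222 = 80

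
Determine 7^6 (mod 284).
73

Repeated squaring. Binary of 6 = 110.
7^1 ≡ 7 (mod 284); 7^2 ≡ 49 (mod 284); 7^4 ≡ 129 (mod 284)
7^6 = 7^2 × 7^4 ≡ 73 (mod 284)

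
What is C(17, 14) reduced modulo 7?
1

Using Lucas' theorem:
Write n=17 and k=14 in base 7:
n in base 7: [2, 3]
k in base 7: [2, 0]
C(17,14) mod 7 = ∏ C(n_i, k_i) mod 7
Digit binomials (mod 7): C(2,2) = 1; C(3,0) = 1
Product: 1 × 1 = 1 ≡ 1 (mod 7)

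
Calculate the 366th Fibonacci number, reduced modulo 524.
268

Matrix identity: Q^n = [[F_(n+1), F_n], [F_n, F_(n-1)]] with Q = [[1,1],[1,0]].
n = 366 = 101101110₂. Square-and-multiply, entries mod 524:
Q^1 = [[1,1],[1,0]]
Q^2 = (Q^1)² = [[2,1],[1,1]]
Q^5 = (Q^2)²·Q = [[8,5],[5,3]]
Q^11 = (Q^5)²·Q = [[144,89],[89,55]]
Q^22 = (Q^11)² = [[361,419],[419,466]]
Q^45 = (Q^22)²·Q = [[15,390],[390,149]]
Q^91 = (Q^45)²·Q = [[397,365],[365,32]]
Q^183 = (Q^91)²·Q = [[447,14],[14,433]]
Q^366 = (Q^183)² = [[361,268],[268,93]]
F_366 mod 524 = Q^366[0][1] = 268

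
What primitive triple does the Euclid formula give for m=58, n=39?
(1843, 4524, 4885)

Euclid's formula: a = m² - n², b = 2mn, c = m² + n²
m = 58, n = 39
a = 58² - 39² = 3364 - 1521 = 1843
b = 2 × 58 × 39 = 4524
c = 58² + 39² = 3364 + 1521 = 4885
Verification: 1843² + 4524² = 3396649 + 20466576 = 23863225 = 4885² ✓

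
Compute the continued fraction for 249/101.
[2; 2, 6, 1, 2, 2]

Euclidean algorithm steps:
249 = 2 × 101 + 47
101 = 2 × 47 + 7
47 = 6 × 7 + 5
7 = 1 × 5 + 2
5 = 2 × 2 + 1
2 = 2 × 1 + 0
Continued fraction: [2; 2, 6, 1, 2, 2]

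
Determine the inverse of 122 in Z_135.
83

gcd(122, 135) = 1, so the inverse exists.
Extended Euclidean algorithm on (135, 122):
135 = 1 × 122 + 13  ⟹  13 = (1)·135 + (-1)·122
122 = 9 × 13 + 5  ⟹  5 = (-9)·135 + (10)·122
13 = 2 × 5 + 3  ⟹  3 = (19)·135 + (-21)·122
5 = 1 × 3 + 2  ⟹  2 = (-28)·135 + (31)·122
3 = 1 × 2 + 1  ⟹  1 = (47)·135 + (-52)·122
So (-52)·122 ≡ 1 (mod 135), i.e. 122^(-1) ≡ -52 ≡ 83 (mod 135).
Check: 122 × 83 = 10126 ≡ 1 (mod 135)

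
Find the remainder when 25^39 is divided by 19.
7

Repeated squaring. Binary of 39 = 100111.
25^1 ≡ 6 (mod 19); 25^2 ≡ 17 (mod 19); 25^4 ≡ 4 (mod 19); 25^8 ≡ 16 (mod 19); 25^16 ≡ 9 (mod 19); 25^32 ≡ 5 (mod 19)
25^39 = 25^1 × 25^2 × 25^4 × 25^32 ≡ 7 (mod 19)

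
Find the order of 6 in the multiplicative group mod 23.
11

23 is prime, so ord(6) divides φ(23) = 22.
Divisors of 22: 1, 2, 11, 22.
Repeated squaring: 6^1 ≡ 6, 6^2 ≡ 13, 6^4 ≡ 8, 6^8 ≡ 18, 6^16 ≡ 2 (mod 23).
Test 6^d mod 23 for each divisor d in increasing order:
6^1 ≡ 6
6^2 ≡ 13
6^11 = 6^8·6^2·6^1 ≡ 1  ← first divisor giving 1
The order is 11.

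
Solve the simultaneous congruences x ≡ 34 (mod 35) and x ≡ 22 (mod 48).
454

Using Chinese Remainder Theorem:
M = 35 × 48 = 1680
M1 = 48, M2 = 35
y1 = 48^(-1) mod 35 = 27
y2 = 35^(-1) mod 48 = 11
x = (34×48×27 + 22×35×11) mod 1680 = 454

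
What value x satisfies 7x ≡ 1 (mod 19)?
11

gcd(7, 19) = 1, so the inverse exists.
Extended Euclidean algorithm on (19, 7):
19 = 2 × 7 + 5  ⟹  5 = (1)·19 + (-2)·7
7 = 1 × 5 + 2  ⟹  2 = (-1)·19 + (3)·7
5 = 2 × 2 + 1  ⟹  1 = (3)·19 + (-8)·7
So (-8)·7 ≡ 1 (mod 19), i.e. 7^(-1) ≡ -8 ≡ 11 (mod 19).
Check: 7 × 11 = 77 ≡ 1 (mod 19)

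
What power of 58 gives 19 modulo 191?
153

Baby-step giant-step with step n = ⌈√191⌉ = 14.
Baby steps 58^j mod 191 (j:value) for j=0..13: 0:1, 1:58, 2:117, 3:101, 4:128, 5:166, 6:78, 7:131, 8:149, 9:47, 10:52, 11:151, 12:163, 13:95.
Giant-step multiplier: 58^(-14) ≡ 58^(190-14) = 58^176 ≡ 79 (mod 191).
Giant steps γ_i = 19·79^i mod 191: γ_0=19, γ_1=164, γ_2=159, γ_3=146, γ_4=74, γ_5=116, γ_6=187, γ_7=66, γ_8=57, γ_9=110, γ_10=95 (in table at j=13).
x = i·n + j = 10·14 + 13 = 153.
Check: 58^153 ≡ 19 (mod 191).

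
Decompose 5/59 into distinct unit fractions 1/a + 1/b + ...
1/12 + 1/708

Greedy algorithm:
5/59: ceiling(59/5) = 12, use 1/12
1/708: ceiling(708/1) = 708, use 1/708
Result: 5/59 = 1/12 + 1/708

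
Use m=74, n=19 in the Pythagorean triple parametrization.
(5115, 2812, 5837)

Euclid's formula: a = m² - n², b = 2mn, c = m² + n²
m = 74, n = 19
a = 74² - 19² = 5476 - 361 = 5115
b = 2 × 74 × 19 = 2812
c = 74² + 19² = 5476 + 361 = 5837
Verification: 5115² + 2812² = 26163225 + 7907344 = 34070569 = 5837² ✓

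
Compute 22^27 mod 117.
1

Repeated squaring. Binary of 27 = 11011.
22^1 ≡ 22 (mod 117); 22^2 ≡ 16 (mod 117); 22^4 ≡ 22 (mod 117); 22^8 ≡ 16 (mod 117); 22^16 ≡ 22 (mod 117)
22^27 = 22^1 × 22^2 × 22^8 × 22^16 ≡ 1 (mod 117)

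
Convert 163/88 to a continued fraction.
[1; 1, 5, 1, 3, 3]

Euclidean algorithm steps:
163 = 1 × 88 + 75
88 = 1 × 75 + 13
75 = 5 × 13 + 10
13 = 1 × 10 + 3
10 = 3 × 3 + 1
3 = 3 × 1 + 0
Continued fraction: [1; 1, 5, 1, 3, 3]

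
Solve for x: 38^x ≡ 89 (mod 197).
13

Baby-step giant-step with step n = ⌈√197⌉ = 15.
Baby steps 38^j mod 197 (j:value) for j=0..14: 0:1, 1:38, 2:65, 3:106, 4:88, 5:192, 6:7, 7:69, 8:61, 9:151, 10:25, 11:162, 12:49, 13:89, 14:33.
h = 89 is already in the table at j=13, so x = 13.
Check: 38^13 ≡ 89 (mod 197).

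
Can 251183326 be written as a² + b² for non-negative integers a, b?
Not possible

Factorization: 251183326 = 2 × 29 × 163^3
By Fermat: n is sum of two squares iff every prime p ≡ 3 (mod 4) appears to even power.
Prime(s) ≡ 3 (mod 4) with odd exponent: [(163, 3)]
Therefore 251183326 cannot be expressed as a² + b².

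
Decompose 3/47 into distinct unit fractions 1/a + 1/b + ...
1/16 + 1/752

Greedy algorithm:
3/47: ceiling(47/3) = 16, use 1/16
1/752: ceiling(752/1) = 752, use 1/752
Result: 3/47 = 1/16 + 1/752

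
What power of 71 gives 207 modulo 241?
139

Baby-step giant-step with step n = ⌈√241⌉ = 16.
Baby steps 71^j mod 241 (j:value) for j=0..15: 0:1, 1:71, 2:221, 3:26, 4:159, 5:203, 6:194, 7:37, 8:217, 9:224, 10:239, 11:99, 12:40, 13:189, 14:164, 15:76.
Giant-step multiplier: 71^(-16) ≡ 71^(240-16) = 71^224 ≡ 100 (mod 241).
Giant steps γ_i = 207·100^i mod 241: γ_0=207, γ_1=215, γ_2=51, γ_3=39, γ_4=44, γ_5=62, γ_6=175, γ_7=148, γ_8=99 (in table at j=11).
x = i·n + j = 8·16 + 11 = 139.
Check: 71^139 ≡ 207 (mod 241).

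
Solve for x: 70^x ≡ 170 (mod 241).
191

Baby-step giant-step with step n = ⌈√241⌉ = 16.
Baby steps 70^j mod 241 (j:value) for j=0..15: 0:1, 1:70, 2:80, 3:57, 4:134, 5:222, 6:116, 7:167, 8:122, 9:105, 10:120, 11:206, 12:201, 13:92, 14:174, 15:130.
Giant-step multiplier: 70^(-16) ≡ 70^(240-16) = 70^224 ≡ 54 (mod 241).
Giant steps γ_i = 170·54^i mod 241: γ_0=170, γ_1=22, γ_2=224, γ_3=46, γ_4=74, γ_5=140, γ_6=89, γ_7=227, γ_8=208, γ_9=146, γ_10=172, γ_11=130 (in table at j=15).
x = i·n + j = 11·16 + 15 = 191.
Check: 70^191 ≡ 170 (mod 241).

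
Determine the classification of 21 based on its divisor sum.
deficient

Proper divisors of 21: sum = 1 + 3 + 7 = 11
Since 11 < 21, 21 is deficient.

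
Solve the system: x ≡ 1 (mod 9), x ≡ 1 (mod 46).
1

Using Chinese Remainder Theorem:
M = 9 × 46 = 414
M1 = 46, M2 = 9
y1 = 46^(-1) mod 9 = 1
y2 = 9^(-1) mod 46 = 41
x = (1×46×1 + 1×9×41) mod 414 = 1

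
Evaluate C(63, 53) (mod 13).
11

Using Lucas' theorem:
Write n=63 and k=53 in base 13:
n in base 13: [4, 11]
k in base 13: [4, 1]
C(63,53) mod 13 = ∏ C(n_i, k_i) mod 13
Digit binomials (mod 13): C(4,4) = 1; C(11,1) = 11
Product: 1 × 11 = 11 ≡ 11 (mod 13)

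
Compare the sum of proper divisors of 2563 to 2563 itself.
deficient

Proper divisors of 2563: sum = 1 + 11 + 233 = 245
Since 245 < 2563, 2563 is deficient.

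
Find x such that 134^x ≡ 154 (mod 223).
179

Baby-step giant-step with step n = ⌈√223⌉ = 15.
Baby steps 134^j mod 223 (j:value) for j=0..14: 0:1, 1:134, 2:116, 3:157, 4:76, 5:149, 6:119, 7:113, 8:201, 9:174, 10:124, 11:114, 12:112, 13:67, 14:58.
Giant-step multiplier: 134^(-15) ≡ 134^(222-15) = 134^207 ≡ 27 (mod 223).
Giant steps γ_i = 154·27^i mod 223: γ_0=154, γ_1=144, γ_2=97, γ_3=166, γ_4=22, γ_5=148, γ_6=205, γ_7=183, γ_8=35, γ_9=53, γ_10=93, γ_11=58 (in table at j=14).
x = i·n + j = 11·15 + 14 = 179.
Check: 134^179 ≡ 154 (mod 223).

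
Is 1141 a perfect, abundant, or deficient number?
deficient

Proper divisors of 1141: sum = 1 + 7 + 163 = 171
Since 171 < 1141, 1141 is deficient.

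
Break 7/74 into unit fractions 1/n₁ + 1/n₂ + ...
1/11 + 1/272 + 1/110704

Greedy algorithm:
7/74: ceiling(74/7) = 11, use 1/11
3/814: ceiling(814/3) = 272, use 1/272
1/110704: ceiling(110704/1) = 110704, use 1/110704
Result: 7/74 = 1/11 + 1/272 + 1/110704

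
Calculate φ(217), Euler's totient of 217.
180

217 = 7 × 31
φ(n) = n × ∏(1 - 1/p) for each prime p dividing n
φ(217) = 217 × (1 - 1/7) × (1 - 1/31) = 180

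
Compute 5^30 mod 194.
79

Repeated squaring. Binary of 30 = 11110.
5^1 ≡ 5 (mod 194); 5^2 ≡ 25 (mod 194); 5^4 ≡ 43 (mod 194); 5^8 ≡ 103 (mod 194); 5^16 ≡ 133 (mod 194)
5^30 = 5^2 × 5^4 × 5^8 × 5^16 ≡ 79 (mod 194)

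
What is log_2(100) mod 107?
96

Baby-step giant-step with step n = ⌈√107⌉ = 11.
Baby steps 2^j mod 107 (j:value) for j=0..10: 0:1, 1:2, 2:4, 3:8, 4:16, 5:32, 6:64, 7:21, 8:42, 9:84, 10:61.
Giant-step multiplier: 2^(-11) ≡ 2^(106-11) = 2^95 ≡ 50 (mod 107).
Giant steps γ_i = 100·50^i mod 107: γ_0=100, γ_1=78, γ_2=48, γ_3=46, γ_4=53, γ_5=82, γ_6=34, γ_7=95, γ_8=42 (in table at j=8).
x = i·n + j = 8·11 + 8 = 96.
Check: 2^96 ≡ 100 (mod 107).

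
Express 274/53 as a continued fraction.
[5; 5, 1, 8]

Euclidean algorithm steps:
274 = 5 × 53 + 9
53 = 5 × 9 + 8
9 = 1 × 8 + 1
8 = 8 × 1 + 0
Continued fraction: [5; 5, 1, 8]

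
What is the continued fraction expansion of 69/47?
[1; 2, 7, 3]

Euclidean algorithm steps:
69 = 1 × 47 + 22
47 = 2 × 22 + 3
22 = 7 × 3 + 1
3 = 3 × 1 + 0
Continued fraction: [1; 2, 7, 3]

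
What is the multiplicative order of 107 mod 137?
68

137 is prime, so ord(107) divides φ(137) = 136.
Divisors of 136: 1, 2, 4, 8, 17, 34, 68, 136.
Repeated squaring: 107^1 ≡ 107, 107^2 ≡ 78, 107^4 ≡ 56, 107^8 ≡ 122, 107^16 ≡ 88, 107^32 ≡ 72, 107^64 ≡ 115, 107^128 ≡ 73 (mod 137).
Test 107^d mod 137 for each divisor d in increasing order:
107^1 ≡ 107
107^2 ≡ 78
107^4 ≡ 56
107^8 ≡ 122
107^17 = 107^16·107^1 ≡ 100
107^34 = 107^32·107^2 ≡ 136
107^68 = 107^64·107^4 ≡ 1  ← first divisor giving 1
The order is 68.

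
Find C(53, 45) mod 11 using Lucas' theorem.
9

Using Lucas' theorem:
Write n=53 and k=45 in base 11:
n in base 11: [4, 9]
k in base 11: [4, 1]
C(53,45) mod 11 = ∏ C(n_i, k_i) mod 11
Digit binomials (mod 11): C(4,4) = 1; C(9,1) = 9
Product: 1 × 9 = 9 ≡ 9 (mod 11)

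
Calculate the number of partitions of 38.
26015

p(n) counts ways to write n as a sum of positive integers (order ignored).
Euler's pentagonal recurrence: p(k) = p(k-1) + p(k-2) - p(k-5) - p(k-7) + p(k-12) + p(k-15) - ... (offsets j(3j∓1)/2, signs ++--, p(0)=1, p(<0)=0).
DP table for k = 0..37: p(0)=1, p(1)=1, p(2)=2, p(3)=3, p(4)=5, p(5)=7, p(6)=11, p(7)=15, p(8)=22, p(9)=30, p(10)=42, p(11)=56, p(12)=77, p(13)=101, p(14)=135, p(15)=176, p(16)=231, p(17)=297, p(18)=385, p(19)=490, p(20)=627, p(21)=792, p(22)=1002, p(23)=1255, p(24)=1575, p(25)=1958, p(26)=2436, p(27)=3010, p(28)=3718, p(29)=4565, p(30)=5604, p(31)=6842, p(32)=8349, p(33)=10143, p(34)=12310, p(35)=14883, p(36)=17977, p(37)=21637.
Final step: p(38) = p(37) + p(36) - p(33) - p(31) + p(26) + p(23) - p(16) - p(12) + p(3)
= 21637 + 17977 - 10143 - 6842 + 2436 + 1255 - 231 - 77 + 3
= 26015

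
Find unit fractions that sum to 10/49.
1/5 + 1/245

Greedy algorithm:
10/49: ceiling(49/10) = 5, use 1/5
1/245: ceiling(245/1) = 245, use 1/245
Result: 10/49 = 1/5 + 1/245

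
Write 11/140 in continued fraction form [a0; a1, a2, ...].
[0; 12, 1, 2, 1, 2]

Euclidean algorithm steps:
11 = 0 × 140 + 11
140 = 12 × 11 + 8
11 = 1 × 8 + 3
8 = 2 × 3 + 2
3 = 1 × 2 + 1
2 = 2 × 1 + 0
Continued fraction: [0; 12, 1, 2, 1, 2]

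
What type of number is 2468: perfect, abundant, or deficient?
deficient

Proper divisors of 2468: sum = 1 + 2 + 4 + 617 + 1234 = 1858
Since 1858 < 2468, 2468 is deficient.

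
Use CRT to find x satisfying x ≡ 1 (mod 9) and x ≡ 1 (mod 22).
1

Using Chinese Remainder Theorem:
M = 9 × 22 = 198
M1 = 22, M2 = 9
y1 = 22^(-1) mod 9 = 7
y2 = 9^(-1) mod 22 = 5
x = (1×22×7 + 1×9×5) mod 198 = 1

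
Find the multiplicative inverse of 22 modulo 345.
298

gcd(22, 345) = 1, so the inverse exists.
Extended Euclidean algorithm on (345, 22):
345 = 15 × 22 + 15  ⟹  15 = (1)·345 + (-15)·22
22 = 1 × 15 + 7  ⟹  7 = (-1)·345 + (16)·22
15 = 2 × 7 + 1  ⟹  1 = (3)·345 + (-47)·22
So (-47)·22 ≡ 1 (mod 345), i.e. 22^(-1) ≡ -47 ≡ 298 (mod 345).
Check: 22 × 298 = 6556 ≡ 1 (mod 345)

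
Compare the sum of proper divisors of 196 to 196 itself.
abundant

Proper divisors of 196: sum = 1 + 2 + 4 + 7 + 14 + 28 + 49 + 98 = 203
Since 203 > 196, 196 is abundant.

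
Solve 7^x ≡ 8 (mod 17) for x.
14

Baby-step giant-step with step n = ⌈√17⌉ = 5.
Baby steps 7^j mod 17 (j:value) for j=0..4: 0:1, 1:7, 2:15, 3:3, 4:4.
Giant-step multiplier: 7^(-5) ≡ 7^(16-5) = 7^11 ≡ 14 (mod 17).
Giant steps γ_i = 8·14^i mod 17: γ_0=8, γ_1=10, γ_2=4 (in table at j=4).
x = i·n + j = 2·5 + 4 = 14.
Check: 7^14 ≡ 8 (mod 17).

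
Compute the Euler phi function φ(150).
40

150 = 2 × 3 × 5^2
φ(n) = n × ∏(1 - 1/p) for each prime p dividing n
φ(150) = 150 × (1 - 1/2) × (1 - 1/3) × (1 - 1/5) = 40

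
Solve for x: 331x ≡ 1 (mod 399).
88

gcd(331, 399) = 1, so the inverse exists.
Extended Euclidean algorithm on (399, 331):
399 = 1 × 331 + 68  ⟹  68 = (1)·399 + (-1)·331
331 = 4 × 68 + 59  ⟹  59 = (-4)·399 + (5)·331
68 = 1 × 59 + 9  ⟹  9 = (5)·399 + (-6)·331
59 = 6 × 9 + 5  ⟹  5 = (-34)·399 + (41)·331
9 = 1 × 5 + 4  ⟹  4 = (39)·399 + (-47)·331
5 = 1 × 4 + 1  ⟹  1 = (-73)·399 + (88)·331
So (88)·331 ≡ 1 (mod 399), i.e. 331^(-1) ≡ 88 (mod 399).
Check: 331 × 88 = 29128 ≡ 1 (mod 399)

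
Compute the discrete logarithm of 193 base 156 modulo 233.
7

Baby-step giant-step with step n = ⌈√233⌉ = 16.
Baby steps 156^j mod 233 (j:value) for j=0..15: 0:1, 1:156, 2:104, 3:147, 4:98, 5:143, 6:173, 7:193, 8:51, 9:34, 10:178, 11:41, 12:105, 13:70, 14:202, 15:57.
h = 193 is already in the table at j=7, so x = 7.
Check: 156^7 ≡ 193 (mod 233).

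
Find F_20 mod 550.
165

Matrix identity: Q^n = [[F_(n+1), F_n], [F_n, F_(n-1)]] with Q = [[1,1],[1,0]].
n = 20 = 10100₂. Square-and-multiply, entries mod 550:
Q^1 = [[1,1],[1,0]]
Q^2 = (Q^1)² = [[2,1],[1,1]]
Q^5 = (Q^2)²·Q = [[8,5],[5,3]]
Q^10 = (Q^5)² = [[89,55],[55,34]]
Q^20 = (Q^10)² = [[496,165],[165,331]]
F_20 mod 550 = Q^20[0][1] = 165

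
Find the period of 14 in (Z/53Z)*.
52

53 is prime, so ord(14) divides φ(53) = 52.
Divisors of 52: 1, 2, 4, 13, 26, 52.
Repeated squaring: 14^1 ≡ 14, 14^2 ≡ 37, 14^4 ≡ 44, 14^8 ≡ 28, 14^16 ≡ 42, 14^32 ≡ 15 (mod 53).
Test 14^d mod 53 for each divisor d in increasing order:
14^1 ≡ 14
14^2 ≡ 37
14^4 ≡ 44
14^13 = 14^8·14^4·14^1 ≡ 23
14^26 = 14^16·14^8·14^2 ≡ 52
14^52 = 14^32·14^16·14^4 ≡ 1  ← first divisor giving 1
The order is 52.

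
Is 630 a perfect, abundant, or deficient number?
abundant

Proper divisors of 630: sum = 1 + 2 + 3 + 5 + 6 + 7 + 9 + 10 + ... + 105 + 126 + 210 + 315 (23 divisors) = 1242
Since 1242 > 630, 630 is abundant.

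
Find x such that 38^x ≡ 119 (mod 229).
175

Baby-step giant-step with step n = ⌈√229⌉ = 16.
Baby steps 38^j mod 229 (j:value) for j=0..15: 0:1, 1:38, 2:70, 3:141, 4:91, 5:23, 6:187, 7:7, 8:37, 9:32, 10:71, 11:179, 12:161, 13:164, 14:49, 15:30.
Giant-step multiplier: 38^(-16) ≡ 38^(228-16) = 38^212 ≡ 183 (mod 229).
Giant steps γ_i = 119·183^i mod 229: γ_0=119, γ_1=22, γ_2=133, γ_3=65, γ_4=216, γ_5=140, γ_6=201, γ_7=143, γ_8=63, γ_9=79, γ_10=30 (in table at j=15).
x = i·n + j = 10·16 + 15 = 175.
Check: 38^175 ≡ 119 (mod 229).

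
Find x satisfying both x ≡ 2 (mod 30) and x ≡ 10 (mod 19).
542

Using Chinese Remainder Theorem:
M = 30 × 19 = 570
M1 = 19, M2 = 30
y1 = 19^(-1) mod 30 = 19
y2 = 30^(-1) mod 19 = 7
x = (2×19×19 + 10×30×7) mod 570 = 542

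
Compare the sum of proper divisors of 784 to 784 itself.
abundant

Proper divisors of 784: sum = 1 + 2 + 4 + 7 + 8 + 14 + 16 + 28 + 49 + 56 + 98 + 112 + 196 + 392 = 983
Since 983 > 784, 784 is abundant.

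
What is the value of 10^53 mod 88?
32

Repeated squaring. Binary of 53 = 110101.
10^1 ≡ 10 (mod 88); 10^2 ≡ 12 (mod 88); 10^4 ≡ 56 (mod 88); 10^8 ≡ 56 (mod 88); 10^16 ≡ 56 (mod 88); 10^32 ≡ 56 (mod 88)
10^53 = 10^1 × 10^4 × 10^16 × 10^32 ≡ 32 (mod 88)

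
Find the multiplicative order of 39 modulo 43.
14

43 is prime, so ord(39) divides φ(43) = 42.
Divisors of 42: 1, 2, 3, 6, 7, 14, 21, 42.
Repeated squaring: 39^1 ≡ 39, 39^2 ≡ 16, 39^4 ≡ 41, 39^8 ≡ 4, 39^16 ≡ 16, 39^32 ≡ 41 (mod 43).
Test 39^d mod 43 for each divisor d in increasing order:
39^1 ≡ 39
39^2 ≡ 16
39^3 = 39^2·39^1 ≡ 22
39^6 = 39^4·39^2 ≡ 11
39^7 = 39^4·39^2·39^1 ≡ 42
39^14 = 39^8·39^4·39^2 ≡ 1  ← first divisor giving 1
The order is 14.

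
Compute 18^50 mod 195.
129

Repeated squaring. Binary of 50 = 110010.
18^1 ≡ 18 (mod 195); 18^2 ≡ 129 (mod 195); 18^4 ≡ 66 (mod 195); 18^8 ≡ 66 (mod 195); 18^16 ≡ 66 (mod 195); 18^32 ≡ 66 (mod 195)
18^50 = 18^2 × 18^16 × 18^32 ≡ 129 (mod 195)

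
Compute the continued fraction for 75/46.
[1; 1, 1, 1, 2, 2, 2]

Euclidean algorithm steps:
75 = 1 × 46 + 29
46 = 1 × 29 + 17
29 = 1 × 17 + 12
17 = 1 × 12 + 5
12 = 2 × 5 + 2
5 = 2 × 2 + 1
2 = 2 × 1 + 0
Continued fraction: [1; 1, 1, 1, 2, 2, 2]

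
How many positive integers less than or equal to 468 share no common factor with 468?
144

468 = 2^2 × 3^2 × 13
φ(n) = n × ∏(1 - 1/p) for each prime p dividing n
φ(468) = 468 × (1 - 1/2) × (1 - 1/3) × (1 - 1/13) = 144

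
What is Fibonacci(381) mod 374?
100

Matrix identity: Q^n = [[F_(n+1), F_n], [F_n, F_(n-1)]] with Q = [[1,1],[1,0]].
n = 381 = 101111101₂. Square-and-multiply, entries mod 374:
Q^1 = [[1,1],[1,0]]
Q^2 = (Q^1)² = [[2,1],[1,1]]
Q^5 = (Q^2)²·Q = [[8,5],[5,3]]
Q^11 = (Q^5)²·Q = [[144,89],[89,55]]
Q^23 = (Q^11)²·Q = [[366,233],[233,133]]
Q^47 = (Q^23)²·Q = [[76,123],[123,327]]
Q^95 = (Q^47)²·Q = [[162,335],[335,201]]
Q^190 = (Q^95)² = [[89,55],[55,34]]
Q^381 = (Q^190)²·Q = [[133,100],[100,33]]
F_381 mod 374 = Q^381[0][1] = 100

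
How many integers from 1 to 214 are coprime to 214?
106

214 = 2 × 107
φ(n) = n × ∏(1 - 1/p) for each prime p dividing n
φ(214) = 214 × (1 - 1/2) × (1 - 1/107) = 106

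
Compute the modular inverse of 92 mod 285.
158

gcd(92, 285) = 1, so the inverse exists.
Extended Euclidean algorithm on (285, 92):
285 = 3 × 92 + 9  ⟹  9 = (1)·285 + (-3)·92
92 = 10 × 9 + 2  ⟹  2 = (-10)·285 + (31)·92
9 = 4 × 2 + 1  ⟹  1 = (41)·285 + (-127)·92
So (-127)·92 ≡ 1 (mod 285), i.e. 92^(-1) ≡ -127 ≡ 158 (mod 285).
Check: 92 × 158 = 14536 ≡ 1 (mod 285)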